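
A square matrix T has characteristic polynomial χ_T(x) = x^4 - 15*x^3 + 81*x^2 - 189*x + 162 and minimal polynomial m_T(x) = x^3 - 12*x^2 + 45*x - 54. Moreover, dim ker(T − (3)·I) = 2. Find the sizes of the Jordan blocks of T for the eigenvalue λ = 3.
Block sizes for λ = 3: [2, 1]

Step 1 — from the characteristic polynomial, algebraic multiplicity of λ = 3 is 3. From dim ker(T − (3)·I) = 2, there are exactly 2 Jordan blocks for λ = 3.
Step 2 — from the minimal polynomial, the factor (x − 3)^2 tells us the largest block for λ = 3 has size 2.
Step 3 — with total size 3, 2 blocks, and largest block 2, the block sizes (in nonincreasing order) are [2, 1].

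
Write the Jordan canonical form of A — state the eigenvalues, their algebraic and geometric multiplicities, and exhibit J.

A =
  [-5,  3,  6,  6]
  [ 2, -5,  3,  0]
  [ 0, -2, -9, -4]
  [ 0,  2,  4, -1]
J_3(-5) ⊕ J_1(-5)

The characteristic polynomial is
  det(x·I − A) = x^4 + 20*x^3 + 150*x^2 + 500*x + 625 = (x + 5)^4

Eigenvalues and multiplicities (the geometric multiplicity of λ is n − rank(A − λI), which equals the number of Jordan blocks for λ):
  λ = -5: algebraic multiplicity = 4, geometric multiplicity = 2

Determining the block sizes for each eigenvalue:
  λ = -5: with am = 4 and gm = 2, the partition is not yet determined (e.g. several partitions of 4 into 2 parts exist). Let N = A − (-5)·I. Computing rank(N^1) = 2, rank(N^2) = 1, rank(N^3) = 0; the number of blocks of size ≥ j is rank(N^{j−1}) − rank(N^j), giving [2, 1, 1]. So we have 1 block(s) of size 3, 1 block(s) of size 1 → block sizes [3, 1]

Assembling the blocks gives a Jordan form
J =
  [-5,  1,  0,  0]
  [ 0, -5,  1,  0]
  [ 0,  0, -5,  0]
  [ 0,  0,  0, -5]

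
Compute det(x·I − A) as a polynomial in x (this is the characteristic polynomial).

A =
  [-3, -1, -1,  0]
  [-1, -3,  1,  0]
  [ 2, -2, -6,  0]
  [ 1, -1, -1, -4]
x^4 + 16*x^3 + 96*x^2 + 256*x + 256

Expanding det(x·I − A) (e.g. by cofactor expansion or by noting that A is similar to its Jordan form J, which has the same characteristic polynomial as A) gives
  χ_A(x) = x^4 + 16*x^3 + 96*x^2 + 256*x + 256
which factors as (x + 4)^4. The eigenvalues (with algebraic multiplicities) are λ = -4 with multiplicity 4.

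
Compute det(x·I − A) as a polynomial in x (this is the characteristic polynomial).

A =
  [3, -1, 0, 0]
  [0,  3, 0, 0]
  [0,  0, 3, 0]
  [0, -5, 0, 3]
x^4 - 12*x^3 + 54*x^2 - 108*x + 81

Expanding det(x·I − A) (e.g. by cofactor expansion or by noting that A is similar to its Jordan form J, which has the same characteristic polynomial as A) gives
  χ_A(x) = x^4 - 12*x^3 + 54*x^2 - 108*x + 81
which factors as (x - 3)^4. The eigenvalues (with algebraic multiplicities) are λ = 3 with multiplicity 4.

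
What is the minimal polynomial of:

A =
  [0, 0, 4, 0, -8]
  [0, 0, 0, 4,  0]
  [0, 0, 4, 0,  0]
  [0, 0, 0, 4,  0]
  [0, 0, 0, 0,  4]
x^2 - 4*x

The characteristic polynomial is χ_A(x) = x^2*(x - 4)^3, so the eigenvalues are known. The minimal polynomial is
  m_A(x) = Π_λ (x − λ)^{k_λ}
where k_λ is the size of the *largest* Jordan block for λ (equivalently, the smallest k with (A − λI)^k v = 0 for every generalised eigenvector v of λ).

  λ = 0: largest Jordan block has size 1, contributing (x − 0)
  λ = 4: largest Jordan block has size 1, contributing (x − 4)

So m_A(x) = x*(x - 4) = x^2 - 4*x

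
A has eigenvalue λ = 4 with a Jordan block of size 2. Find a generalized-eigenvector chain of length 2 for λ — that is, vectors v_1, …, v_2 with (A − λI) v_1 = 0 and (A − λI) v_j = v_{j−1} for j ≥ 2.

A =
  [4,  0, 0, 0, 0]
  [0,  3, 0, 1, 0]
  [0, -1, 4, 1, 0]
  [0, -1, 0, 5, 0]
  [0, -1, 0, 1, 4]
A Jordan chain for λ = 4 of length 2:
v_1 = (0, -1, -1, -1, -1)ᵀ
v_2 = (0, 1, 0, 0, 0)ᵀ

Let N = A − (4)·I. We want v_2 with N^2 v_2 = 0 but N^1 v_2 ≠ 0; then v_{j-1} := N · v_j for j = 2, …, 2.

Pick v_2 = (0, 1, 0, 0, 0)ᵀ.
Then v_1 = N · v_2 = (0, -1, -1, -1, -1)ᵀ.

Sanity check: (A − (4)·I) v_1 = (0, 0, 0, 0, 0)ᵀ = 0. ✓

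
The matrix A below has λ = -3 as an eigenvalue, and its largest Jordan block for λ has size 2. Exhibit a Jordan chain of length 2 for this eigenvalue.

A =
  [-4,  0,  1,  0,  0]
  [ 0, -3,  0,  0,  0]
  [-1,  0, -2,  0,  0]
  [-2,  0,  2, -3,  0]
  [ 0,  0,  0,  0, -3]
A Jordan chain for λ = -3 of length 2:
v_1 = (-1, 0, -1, -2, 0)ᵀ
v_2 = (1, 0, 0, 0, 0)ᵀ

Let N = A − (-3)·I. We want v_2 with N^2 v_2 = 0 but N^1 v_2 ≠ 0; then v_{j-1} := N · v_j for j = 2, …, 2.

Pick v_2 = (1, 0, 0, 0, 0)ᵀ.
Then v_1 = N · v_2 = (-1, 0, -1, -2, 0)ᵀ.

Sanity check: (A − (-3)·I) v_1 = (0, 0, 0, 0, 0)ᵀ = 0. ✓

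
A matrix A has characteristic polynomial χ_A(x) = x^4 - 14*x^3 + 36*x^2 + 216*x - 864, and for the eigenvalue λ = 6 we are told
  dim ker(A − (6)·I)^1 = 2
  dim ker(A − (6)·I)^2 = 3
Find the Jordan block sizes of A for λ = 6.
Block sizes for λ = 6: [2, 1]

From the dimensions of kernels of powers, the number of Jordan blocks of size at least j is d_j − d_{j−1} where d_j = dim ker(N^j) (with d_0 = 0). Computing the differences gives [2, 1].
The number of blocks of size exactly k is (#blocks of size ≥ k) − (#blocks of size ≥ k + 1), so the partition is: 1 block(s) of size 1, 1 block(s) of size 2.
In nonincreasing order the block sizes are [2, 1].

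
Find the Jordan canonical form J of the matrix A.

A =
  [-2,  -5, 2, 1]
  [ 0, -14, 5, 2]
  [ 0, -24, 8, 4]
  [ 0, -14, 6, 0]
J_3(-2) ⊕ J_1(-2)

The characteristic polynomial is
  det(x·I − A) = x^4 + 8*x^3 + 24*x^2 + 32*x + 16 = (x + 2)^4

Eigenvalues and multiplicities (the geometric multiplicity of λ is n − rank(A − λI), which equals the number of Jordan blocks for λ):
  λ = -2: algebraic multiplicity = 4, geometric multiplicity = 2

Determining the block sizes for each eigenvalue:
  λ = -2: with am = 4 and gm = 2, the partition is not yet determined (e.g. several partitions of 4 into 2 parts exist). Let N = A − (-2)·I. Computing rank(N^1) = 2, rank(N^2) = 1, rank(N^3) = 0; the number of blocks of size ≥ j is rank(N^{j−1}) − rank(N^j), giving [2, 1, 1]. So we have 1 block(s) of size 3, 1 block(s) of size 1 → block sizes [3, 1]

Assembling the blocks gives a Jordan form
J =
  [-2,  1,  0,  0]
  [ 0, -2,  1,  0]
  [ 0,  0, -2,  0]
  [ 0,  0,  0, -2]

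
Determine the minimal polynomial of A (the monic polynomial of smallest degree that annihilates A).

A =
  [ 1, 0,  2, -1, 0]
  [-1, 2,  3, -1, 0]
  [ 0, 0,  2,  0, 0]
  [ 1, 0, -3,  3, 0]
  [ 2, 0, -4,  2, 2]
x^3 - 6*x^2 + 12*x - 8

The characteristic polynomial is χ_A(x) = (x - 2)^5, so the eigenvalues are known. The minimal polynomial is
  m_A(x) = Π_λ (x − λ)^{k_λ}
where k_λ is the size of the *largest* Jordan block for λ (equivalently, the smallest k with (A − λI)^k v = 0 for every generalised eigenvector v of λ).

  λ = 2: largest Jordan block has size 3, contributing (x − 2)^3

So m_A(x) = (x - 2)^3 = x^3 - 6*x^2 + 12*x - 8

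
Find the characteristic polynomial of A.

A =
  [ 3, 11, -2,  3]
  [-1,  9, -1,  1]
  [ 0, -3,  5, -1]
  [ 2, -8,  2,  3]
x^4 - 20*x^3 + 150*x^2 - 500*x + 625

Expanding det(x·I − A) (e.g. by cofactor expansion or by noting that A is similar to its Jordan form J, which has the same characteristic polynomial as A) gives
  χ_A(x) = x^4 - 20*x^3 + 150*x^2 - 500*x + 625
which factors as (x - 5)^4. The eigenvalues (with algebraic multiplicities) are λ = 5 with multiplicity 4.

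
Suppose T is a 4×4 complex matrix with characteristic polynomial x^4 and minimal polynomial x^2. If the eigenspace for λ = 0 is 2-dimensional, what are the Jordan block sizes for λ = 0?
Block sizes for λ = 0: [2, 2]

Step 1 — from the characteristic polynomial, algebraic multiplicity of λ = 0 is 4. From dim ker(T − (0)·I) = 2, there are exactly 2 Jordan blocks for λ = 0.
Step 2 — from the minimal polynomial, the factor (x − 0)^2 tells us the largest block for λ = 0 has size 2.
Step 3 — with total size 4, 2 blocks, and largest block 2, the block sizes (in nonincreasing order) are [2, 2].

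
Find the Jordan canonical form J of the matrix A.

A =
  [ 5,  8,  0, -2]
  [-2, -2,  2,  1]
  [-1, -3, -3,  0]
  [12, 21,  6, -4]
J_3(-1) ⊕ J_1(-1)

The characteristic polynomial is
  det(x·I − A) = x^4 + 4*x^3 + 6*x^2 + 4*x + 1 = (x + 1)^4

Eigenvalues and multiplicities (the geometric multiplicity of λ is n − rank(A − λI), which equals the number of Jordan blocks for λ):
  λ = -1: algebraic multiplicity = 4, geometric multiplicity = 2

Determining the block sizes for each eigenvalue:
  λ = -1: with am = 4 and gm = 2, the partition is not yet determined (e.g. several partitions of 4 into 2 parts exist). Let N = A − (-1)·I. Computing rank(N^1) = 2, rank(N^2) = 1, rank(N^3) = 0; the number of blocks of size ≥ j is rank(N^{j−1}) − rank(N^j), giving [2, 1, 1]. So we have 1 block(s) of size 3, 1 block(s) of size 1 → block sizes [3, 1]

Assembling the blocks gives a Jordan form
J =
  [-1,  1,  0,  0]
  [ 0, -1,  1,  0]
  [ 0,  0, -1,  0]
  [ 0,  0,  0, -1]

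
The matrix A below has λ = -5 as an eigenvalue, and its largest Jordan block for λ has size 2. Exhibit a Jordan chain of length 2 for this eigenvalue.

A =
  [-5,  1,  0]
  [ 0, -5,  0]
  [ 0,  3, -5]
A Jordan chain for λ = -5 of length 2:
v_1 = (1, 0, 3)ᵀ
v_2 = (0, 1, 0)ᵀ

Let N = A − (-5)·I. We want v_2 with N^2 v_2 = 0 but N^1 v_2 ≠ 0; then v_{j-1} := N · v_j for j = 2, …, 2.

Pick v_2 = (0, 1, 0)ᵀ.
Then v_1 = N · v_2 = (1, 0, 3)ᵀ.

Sanity check: (A − (-5)·I) v_1 = (0, 0, 0)ᵀ = 0. ✓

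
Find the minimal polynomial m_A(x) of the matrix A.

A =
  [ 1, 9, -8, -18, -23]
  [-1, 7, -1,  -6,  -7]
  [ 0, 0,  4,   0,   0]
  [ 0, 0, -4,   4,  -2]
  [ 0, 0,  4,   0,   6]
x^4 - 18*x^3 + 120*x^2 - 352*x + 384

The characteristic polynomial is χ_A(x) = (x - 6)*(x - 4)^4, so the eigenvalues are known. The minimal polynomial is
  m_A(x) = Π_λ (x − λ)^{k_λ}
where k_λ is the size of the *largest* Jordan block for λ (equivalently, the smallest k with (A − λI)^k v = 0 for every generalised eigenvector v of λ).

  λ = 4: largest Jordan block has size 3, contributing (x − 4)^3
  λ = 6: largest Jordan block has size 1, contributing (x − 6)

So m_A(x) = (x - 6)*(x - 4)^3 = x^4 - 18*x^3 + 120*x^2 - 352*x + 384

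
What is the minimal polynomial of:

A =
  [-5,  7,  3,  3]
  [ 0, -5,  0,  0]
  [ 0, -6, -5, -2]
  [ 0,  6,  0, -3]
x^3 + 13*x^2 + 55*x + 75

The characteristic polynomial is χ_A(x) = (x + 3)*(x + 5)^3, so the eigenvalues are known. The minimal polynomial is
  m_A(x) = Π_λ (x − λ)^{k_λ}
where k_λ is the size of the *largest* Jordan block for λ (equivalently, the smallest k with (A − λI)^k v = 0 for every generalised eigenvector v of λ).

  λ = -5: largest Jordan block has size 2, contributing (x + 5)^2
  λ = -3: largest Jordan block has size 1, contributing (x + 3)

So m_A(x) = (x + 3)*(x + 5)^2 = x^3 + 13*x^2 + 55*x + 75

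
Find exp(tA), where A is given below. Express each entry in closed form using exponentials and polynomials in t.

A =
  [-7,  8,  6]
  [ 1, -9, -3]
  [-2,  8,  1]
e^{tA} =
  [-2*t*exp(-5*t) + exp(-5*t), 8*t*exp(-5*t), 6*t*exp(-5*t)]
  [t*exp(-5*t), -4*t*exp(-5*t) + exp(-5*t), -3*t*exp(-5*t)]
  [-2*t*exp(-5*t), 8*t*exp(-5*t), 6*t*exp(-5*t) + exp(-5*t)]

Strategy: write A = P · J · P⁻¹ where J is a Jordan canonical form, so e^{tA} = P · e^{tJ} · P⁻¹, and e^{tJ} can be computed block-by-block.

A has Jordan form
J =
  [-5,  1,  0]
  [ 0, -5,  0]
  [ 0,  0, -5]
(up to reordering of blocks).

Per-block formulas:
  For a 2×2 Jordan block J_2(-5): exp(t · J_2(-5)) = e^(-5t)·(I + t·N), where N is the 2×2 nilpotent shift.
  For a 1×1 block at λ = -5: exp(t · [-5]) = [e^(-5t)].

After assembling e^{tJ} and conjugating by P, we get:

e^{tA} =
  [-2*t*exp(-5*t) + exp(-5*t), 8*t*exp(-5*t), 6*t*exp(-5*t)]
  [t*exp(-5*t), -4*t*exp(-5*t) + exp(-5*t), -3*t*exp(-5*t)]
  [-2*t*exp(-5*t), 8*t*exp(-5*t), 6*t*exp(-5*t) + exp(-5*t)]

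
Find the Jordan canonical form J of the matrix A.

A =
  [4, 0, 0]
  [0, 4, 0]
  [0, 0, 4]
J_1(4) ⊕ J_1(4) ⊕ J_1(4)

The characteristic polynomial is
  det(x·I − A) = x^3 - 12*x^2 + 48*x - 64 = (x - 4)^3

Eigenvalues and multiplicities (the geometric multiplicity of λ is n − rank(A − λI), which equals the number of Jordan blocks for λ):
  λ = 4: algebraic multiplicity = 3, geometric multiplicity = 3

Determining the block sizes for each eigenvalue:
  λ = 4: gm = am = 3, so every block has size 1 → block sizes [1, 1, 1]

Assembling the blocks gives a Jordan form
J =
  [4, 0, 0]
  [0, 4, 0]
  [0, 0, 4]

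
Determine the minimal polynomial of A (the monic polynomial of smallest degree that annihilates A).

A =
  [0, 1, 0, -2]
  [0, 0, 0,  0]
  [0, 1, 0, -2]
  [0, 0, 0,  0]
x^2

The characteristic polynomial is χ_A(x) = x^4, so the eigenvalues are known. The minimal polynomial is
  m_A(x) = Π_λ (x − λ)^{k_λ}
where k_λ is the size of the *largest* Jordan block for λ (equivalently, the smallest k with (A − λI)^k v = 0 for every generalised eigenvector v of λ).

  λ = 0: largest Jordan block has size 2, contributing (x − 0)^2

So m_A(x) = x^2 = x^2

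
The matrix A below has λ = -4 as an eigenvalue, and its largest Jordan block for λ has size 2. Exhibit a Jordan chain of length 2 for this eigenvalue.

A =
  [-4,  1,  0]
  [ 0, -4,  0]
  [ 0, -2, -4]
A Jordan chain for λ = -4 of length 2:
v_1 = (1, 0, -2)ᵀ
v_2 = (0, 1, 0)ᵀ

Let N = A − (-4)·I. We want v_2 with N^2 v_2 = 0 but N^1 v_2 ≠ 0; then v_{j-1} := N · v_j for j = 2, …, 2.

Pick v_2 = (0, 1, 0)ᵀ.
Then v_1 = N · v_2 = (1, 0, -2)ᵀ.

Sanity check: (A − (-4)·I) v_1 = (0, 0, 0)ᵀ = 0. ✓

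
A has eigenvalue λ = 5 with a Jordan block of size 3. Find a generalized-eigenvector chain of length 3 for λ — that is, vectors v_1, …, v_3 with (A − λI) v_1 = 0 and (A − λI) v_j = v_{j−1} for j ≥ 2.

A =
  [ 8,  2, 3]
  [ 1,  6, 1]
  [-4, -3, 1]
A Jordan chain for λ = 5 of length 3:
v_1 = (-1, 0, 1)ᵀ
v_2 = (3, 1, -4)ᵀ
v_3 = (1, 0, 0)ᵀ

Let N = A − (5)·I. We want v_3 with N^3 v_3 = 0 but N^2 v_3 ≠ 0; then v_{j-1} := N · v_j for j = 3, …, 2.

Pick v_3 = (1, 0, 0)ᵀ.
Then v_2 = N · v_3 = (3, 1, -4)ᵀ.
Then v_1 = N · v_2 = (-1, 0, 1)ᵀ.

Sanity check: (A − (5)·I) v_1 = (0, 0, 0)ᵀ = 0. ✓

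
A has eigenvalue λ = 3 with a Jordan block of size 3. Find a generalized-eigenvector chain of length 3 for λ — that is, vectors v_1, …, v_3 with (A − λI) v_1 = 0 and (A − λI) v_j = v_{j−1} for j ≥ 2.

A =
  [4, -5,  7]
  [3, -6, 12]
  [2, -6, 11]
A Jordan chain for λ = 3 of length 3:
v_1 = (-2, -6, -4)ᵀ
v_2 = (-5, -9, -6)ᵀ
v_3 = (0, 1, 0)ᵀ

Let N = A − (3)·I. We want v_3 with N^3 v_3 = 0 but N^2 v_3 ≠ 0; then v_{j-1} := N · v_j for j = 3, …, 2.

Pick v_3 = (0, 1, 0)ᵀ.
Then v_2 = N · v_3 = (-5, -9, -6)ᵀ.
Then v_1 = N · v_2 = (-2, -6, -4)ᵀ.

Sanity check: (A − (3)·I) v_1 = (0, 0, 0)ᵀ = 0. ✓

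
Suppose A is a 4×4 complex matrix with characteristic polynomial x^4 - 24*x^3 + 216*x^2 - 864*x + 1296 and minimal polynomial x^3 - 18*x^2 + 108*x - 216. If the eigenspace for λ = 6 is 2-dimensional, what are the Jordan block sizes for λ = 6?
Block sizes for λ = 6: [3, 1]

Step 1 — from the characteristic polynomial, algebraic multiplicity of λ = 6 is 4. From dim ker(A − (6)·I) = 2, there are exactly 2 Jordan blocks for λ = 6.
Step 2 — from the minimal polynomial, the factor (x − 6)^3 tells us the largest block for λ = 6 has size 3.
Step 3 — with total size 4, 2 blocks, and largest block 3, the block sizes (in nonincreasing order) are [3, 1].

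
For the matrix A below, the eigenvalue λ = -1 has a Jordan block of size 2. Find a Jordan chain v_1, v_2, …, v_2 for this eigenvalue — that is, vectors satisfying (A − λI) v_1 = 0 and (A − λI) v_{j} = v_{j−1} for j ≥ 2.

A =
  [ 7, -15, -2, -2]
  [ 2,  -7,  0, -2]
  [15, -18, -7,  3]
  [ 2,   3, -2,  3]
A Jordan chain for λ = -1 of length 2:
v_1 = (8, 2, 15, 2)ᵀ
v_2 = (1, 0, 0, 0)ᵀ

Let N = A − (-1)·I. We want v_2 with N^2 v_2 = 0 but N^1 v_2 ≠ 0; then v_{j-1} := N · v_j for j = 2, …, 2.

Pick v_2 = (1, 0, 0, 0)ᵀ.
Then v_1 = N · v_2 = (8, 2, 15, 2)ᵀ.

Sanity check: (A − (-1)·I) v_1 = (0, 0, 0, 0)ᵀ = 0. ✓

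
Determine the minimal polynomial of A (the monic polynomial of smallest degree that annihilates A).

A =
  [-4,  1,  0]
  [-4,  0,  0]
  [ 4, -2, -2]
x^2 + 4*x + 4

The characteristic polynomial is χ_A(x) = (x + 2)^3, so the eigenvalues are known. The minimal polynomial is
  m_A(x) = Π_λ (x − λ)^{k_λ}
where k_λ is the size of the *largest* Jordan block for λ (equivalently, the smallest k with (A − λI)^k v = 0 for every generalised eigenvector v of λ).

  λ = -2: largest Jordan block has size 2, contributing (x + 2)^2

So m_A(x) = (x + 2)^2 = x^2 + 4*x + 4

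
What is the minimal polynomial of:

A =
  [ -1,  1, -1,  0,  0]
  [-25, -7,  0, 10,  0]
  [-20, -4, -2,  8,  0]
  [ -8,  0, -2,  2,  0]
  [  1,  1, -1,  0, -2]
x^3 + 6*x^2 + 12*x + 8

The characteristic polynomial is χ_A(x) = (x + 2)^5, so the eigenvalues are known. The minimal polynomial is
  m_A(x) = Π_λ (x − λ)^{k_λ}
where k_λ is the size of the *largest* Jordan block for λ (equivalently, the smallest k with (A − λI)^k v = 0 for every generalised eigenvector v of λ).

  λ = -2: largest Jordan block has size 3, contributing (x + 2)^3

So m_A(x) = (x + 2)^3 = x^3 + 6*x^2 + 12*x + 8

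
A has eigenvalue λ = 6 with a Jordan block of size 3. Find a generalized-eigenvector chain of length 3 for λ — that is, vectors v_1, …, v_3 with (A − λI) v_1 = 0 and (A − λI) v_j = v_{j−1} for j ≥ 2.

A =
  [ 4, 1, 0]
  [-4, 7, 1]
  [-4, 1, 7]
A Jordan chain for λ = 6 of length 3:
v_1 = (-1, -2, -2)ᵀ
v_2 = (1, 1, 1)ᵀ
v_3 = (0, 1, 0)ᵀ

Let N = A − (6)·I. We want v_3 with N^3 v_3 = 0 but N^2 v_3 ≠ 0; then v_{j-1} := N · v_j for j = 3, …, 2.

Pick v_3 = (0, 1, 0)ᵀ.
Then v_2 = N · v_3 = (1, 1, 1)ᵀ.
Then v_1 = N · v_2 = (-1, -2, -2)ᵀ.

Sanity check: (A − (6)·I) v_1 = (0, 0, 0)ᵀ = 0. ✓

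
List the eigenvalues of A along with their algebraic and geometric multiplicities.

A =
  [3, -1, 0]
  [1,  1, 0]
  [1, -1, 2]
λ = 2: alg = 3, geom = 2

Step 1 — factor the characteristic polynomial to read off the algebraic multiplicities:
  χ_A(x) = (x - 2)^3

Step 2 — compute geometric multiplicities via the rank-nullity identity g(λ) = n − rank(A − λI):
  rank(A − (2)·I) = 1, so dim ker(A − (2)·I) = n − 1 = 2

Summary:
  λ = 2: algebraic multiplicity = 3, geometric multiplicity = 2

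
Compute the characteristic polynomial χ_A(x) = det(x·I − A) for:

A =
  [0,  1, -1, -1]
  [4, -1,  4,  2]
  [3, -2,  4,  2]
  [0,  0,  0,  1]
x^4 - 4*x^3 + 6*x^2 - 4*x + 1

Expanding det(x·I − A) (e.g. by cofactor expansion or by noting that A is similar to its Jordan form J, which has the same characteristic polynomial as A) gives
  χ_A(x) = x^4 - 4*x^3 + 6*x^2 - 4*x + 1
which factors as (x - 1)^4. The eigenvalues (with algebraic multiplicities) are λ = 1 with multiplicity 4.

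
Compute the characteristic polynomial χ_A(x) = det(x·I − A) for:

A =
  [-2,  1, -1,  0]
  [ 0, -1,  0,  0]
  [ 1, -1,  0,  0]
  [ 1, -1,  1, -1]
x^4 + 4*x^3 + 6*x^2 + 4*x + 1

Expanding det(x·I − A) (e.g. by cofactor expansion or by noting that A is similar to its Jordan form J, which has the same characteristic polynomial as A) gives
  χ_A(x) = x^4 + 4*x^3 + 6*x^2 + 4*x + 1
which factors as (x + 1)^4. The eigenvalues (with algebraic multiplicities) are λ = -1 with multiplicity 4.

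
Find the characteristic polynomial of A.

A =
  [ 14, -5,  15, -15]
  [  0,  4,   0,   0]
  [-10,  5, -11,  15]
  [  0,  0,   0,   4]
x^4 - 11*x^3 + 36*x^2 - 16*x - 64

Expanding det(x·I − A) (e.g. by cofactor expansion or by noting that A is similar to its Jordan form J, which has the same characteristic polynomial as A) gives
  χ_A(x) = x^4 - 11*x^3 + 36*x^2 - 16*x - 64
which factors as (x - 4)^3*(x + 1). The eigenvalues (with algebraic multiplicities) are λ = -1 with multiplicity 1, λ = 4 with multiplicity 3.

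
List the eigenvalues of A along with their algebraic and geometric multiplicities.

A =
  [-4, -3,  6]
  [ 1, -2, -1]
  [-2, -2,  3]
λ = -1: alg = 3, geom = 1

Step 1 — factor the characteristic polynomial to read off the algebraic multiplicities:
  χ_A(x) = (x + 1)^3

Step 2 — compute geometric multiplicities via the rank-nullity identity g(λ) = n − rank(A − λI):
  rank(A − (-1)·I) = 2, so dim ker(A − (-1)·I) = n − 2 = 1

Summary:
  λ = -1: algebraic multiplicity = 3, geometric multiplicity = 1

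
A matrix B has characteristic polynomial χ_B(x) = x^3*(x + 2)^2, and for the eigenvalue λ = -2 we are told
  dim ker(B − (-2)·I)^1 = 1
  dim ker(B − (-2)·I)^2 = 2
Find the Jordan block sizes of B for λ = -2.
Block sizes for λ = -2: [2]

From the dimensions of kernels of powers, the number of Jordan blocks of size at least j is d_j − d_{j−1} where d_j = dim ker(N^j) (with d_0 = 0). Computing the differences gives [1, 1].
The number of blocks of size exactly k is (#blocks of size ≥ k) − (#blocks of size ≥ k + 1), so the partition is: 1 block(s) of size 2.
In nonincreasing order the block sizes are [2].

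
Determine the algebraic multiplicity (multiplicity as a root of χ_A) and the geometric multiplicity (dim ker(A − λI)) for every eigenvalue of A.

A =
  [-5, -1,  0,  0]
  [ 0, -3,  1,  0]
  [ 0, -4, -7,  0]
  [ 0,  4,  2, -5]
λ = -5: alg = 4, geom = 2

Step 1 — factor the characteristic polynomial to read off the algebraic multiplicities:
  χ_A(x) = (x + 5)^4

Step 2 — compute geometric multiplicities via the rank-nullity identity g(λ) = n − rank(A − λI):
  rank(A − (-5)·I) = 2, so dim ker(A − (-5)·I) = n − 2 = 2

Summary:
  λ = -5: algebraic multiplicity = 4, geometric multiplicity = 2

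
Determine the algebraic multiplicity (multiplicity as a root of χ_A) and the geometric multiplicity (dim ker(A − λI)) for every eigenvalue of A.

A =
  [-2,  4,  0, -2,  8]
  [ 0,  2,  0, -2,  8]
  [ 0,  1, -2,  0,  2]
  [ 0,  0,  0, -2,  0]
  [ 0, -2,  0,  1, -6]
λ = -2: alg = 5, geom = 3

Step 1 — factor the characteristic polynomial to read off the algebraic multiplicities:
  χ_A(x) = (x + 2)^5

Step 2 — compute geometric multiplicities via the rank-nullity identity g(λ) = n − rank(A − λI):
  rank(A − (-2)·I) = 2, so dim ker(A − (-2)·I) = n − 2 = 3

Summary:
  λ = -2: algebraic multiplicity = 5, geometric multiplicity = 3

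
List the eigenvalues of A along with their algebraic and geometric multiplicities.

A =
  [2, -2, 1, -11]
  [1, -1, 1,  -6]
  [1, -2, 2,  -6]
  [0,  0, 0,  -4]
λ = -4: alg = 1, geom = 1; λ = 1: alg = 3, geom = 2

Step 1 — factor the characteristic polynomial to read off the algebraic multiplicities:
  χ_A(x) = (x - 1)^3*(x + 4)

Step 2 — compute geometric multiplicities via the rank-nullity identity g(λ) = n − rank(A − λI):
  rank(A − (-4)·I) = 3, so dim ker(A − (-4)·I) = n − 3 = 1
  rank(A − (1)·I) = 2, so dim ker(A − (1)·I) = n − 2 = 2

Summary:
  λ = -4: algebraic multiplicity = 1, geometric multiplicity = 1
  λ = 1: algebraic multiplicity = 3, geometric multiplicity = 2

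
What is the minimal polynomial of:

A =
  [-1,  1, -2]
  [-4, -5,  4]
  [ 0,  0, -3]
x^2 + 6*x + 9

The characteristic polynomial is χ_A(x) = (x + 3)^3, so the eigenvalues are known. The minimal polynomial is
  m_A(x) = Π_λ (x − λ)^{k_λ}
where k_λ is the size of the *largest* Jordan block for λ (equivalently, the smallest k with (A − λI)^k v = 0 for every generalised eigenvector v of λ).

  λ = -3: largest Jordan block has size 2, contributing (x + 3)^2

So m_A(x) = (x + 3)^2 = x^2 + 6*x + 9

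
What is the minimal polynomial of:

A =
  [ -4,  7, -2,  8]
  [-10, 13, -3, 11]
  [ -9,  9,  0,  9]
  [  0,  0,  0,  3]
x^3 - 9*x^2 + 27*x - 27

The characteristic polynomial is χ_A(x) = (x - 3)^4, so the eigenvalues are known. The minimal polynomial is
  m_A(x) = Π_λ (x − λ)^{k_λ}
where k_λ is the size of the *largest* Jordan block for λ (equivalently, the smallest k with (A − λI)^k v = 0 for every generalised eigenvector v of λ).

  λ = 3: largest Jordan block has size 3, contributing (x − 3)^3

So m_A(x) = (x - 3)^3 = x^3 - 9*x^2 + 27*x - 27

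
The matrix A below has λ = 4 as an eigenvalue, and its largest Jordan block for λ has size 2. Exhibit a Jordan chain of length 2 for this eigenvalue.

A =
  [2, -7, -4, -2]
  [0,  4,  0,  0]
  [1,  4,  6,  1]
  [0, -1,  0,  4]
A Jordan chain for λ = 4 of length 2:
v_1 = (-2, 0, 1, 0)ᵀ
v_2 = (1, 0, 0, 0)ᵀ

Let N = A − (4)·I. We want v_2 with N^2 v_2 = 0 but N^1 v_2 ≠ 0; then v_{j-1} := N · v_j for j = 2, …, 2.

Pick v_2 = (1, 0, 0, 0)ᵀ.
Then v_1 = N · v_2 = (-2, 0, 1, 0)ᵀ.

Sanity check: (A − (4)·I) v_1 = (0, 0, 0, 0)ᵀ = 0. ✓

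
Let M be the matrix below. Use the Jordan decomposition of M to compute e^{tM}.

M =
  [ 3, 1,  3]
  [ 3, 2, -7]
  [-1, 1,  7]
e^{tM} =
  [t^2*exp(4*t)/2 - t*exp(4*t) + exp(4*t), t*exp(4*t), -t^2*exp(4*t)/2 + 3*t*exp(4*t)]
  [-t^2*exp(4*t) + 3*t*exp(4*t), -2*t*exp(4*t) + exp(4*t), t^2*exp(4*t) - 7*t*exp(4*t)]
  [t^2*exp(4*t)/2 - t*exp(4*t), t*exp(4*t), -t^2*exp(4*t)/2 + 3*t*exp(4*t) + exp(4*t)]

Strategy: write M = P · J · P⁻¹ where J is a Jordan canonical form, so e^{tM} = P · e^{tJ} · P⁻¹, and e^{tJ} can be computed block-by-block.

M has Jordan form
J =
  [4, 1, 0]
  [0, 4, 1]
  [0, 0, 4]
(up to reordering of blocks).

Per-block formulas:
  For a 3×3 Jordan block J_3(4): exp(t · J_3(4)) = e^(4t)·(I + t·N + (t^2/2)·N^2), where N is the 3×3 nilpotent shift.

After assembling e^{tJ} and conjugating by P, we get:

e^{tM} =
  [t^2*exp(4*t)/2 - t*exp(4*t) + exp(4*t), t*exp(4*t), -t^2*exp(4*t)/2 + 3*t*exp(4*t)]
  [-t^2*exp(4*t) + 3*t*exp(4*t), -2*t*exp(4*t) + exp(4*t), t^2*exp(4*t) - 7*t*exp(4*t)]
  [t^2*exp(4*t)/2 - t*exp(4*t), t*exp(4*t), -t^2*exp(4*t)/2 + 3*t*exp(4*t) + exp(4*t)]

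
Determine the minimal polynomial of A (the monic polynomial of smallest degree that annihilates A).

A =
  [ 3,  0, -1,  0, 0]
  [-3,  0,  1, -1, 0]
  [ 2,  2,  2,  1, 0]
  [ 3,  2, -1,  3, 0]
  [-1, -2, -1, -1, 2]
x^3 - 6*x^2 + 12*x - 8

The characteristic polynomial is χ_A(x) = (x - 2)^5, so the eigenvalues are known. The minimal polynomial is
  m_A(x) = Π_λ (x − λ)^{k_λ}
where k_λ is the size of the *largest* Jordan block for λ (equivalently, the smallest k with (A − λI)^k v = 0 for every generalised eigenvector v of λ).

  λ = 2: largest Jordan block has size 3, contributing (x − 2)^3

So m_A(x) = (x - 2)^3 = x^3 - 6*x^2 + 12*x - 8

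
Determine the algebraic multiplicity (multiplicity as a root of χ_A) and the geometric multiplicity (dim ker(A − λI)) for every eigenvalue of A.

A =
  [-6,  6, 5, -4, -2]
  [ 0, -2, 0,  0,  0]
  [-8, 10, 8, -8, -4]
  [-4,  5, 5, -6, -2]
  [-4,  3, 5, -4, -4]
λ = -2: alg = 5, geom = 3

Step 1 — factor the characteristic polynomial to read off the algebraic multiplicities:
  χ_A(x) = (x + 2)^5

Step 2 — compute geometric multiplicities via the rank-nullity identity g(λ) = n − rank(A − λI):
  rank(A − (-2)·I) = 2, so dim ker(A − (-2)·I) = n − 2 = 3

Summary:
  λ = -2: algebraic multiplicity = 5, geometric multiplicity = 3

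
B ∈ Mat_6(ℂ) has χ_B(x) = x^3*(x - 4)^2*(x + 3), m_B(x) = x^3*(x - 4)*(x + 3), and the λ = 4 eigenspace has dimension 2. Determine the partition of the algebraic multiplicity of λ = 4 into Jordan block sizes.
Block sizes for λ = 4: [1, 1]

Step 1 — from the characteristic polynomial, algebraic multiplicity of λ = 4 is 2. From dim ker(B − (4)·I) = 2, there are exactly 2 Jordan blocks for λ = 4.
Step 2 — from the minimal polynomial, the factor (x − 4) tells us the largest block for λ = 4 has size 1.
Step 3 — with total size 2, 2 blocks, and largest block 1, the block sizes (in nonincreasing order) are [1, 1].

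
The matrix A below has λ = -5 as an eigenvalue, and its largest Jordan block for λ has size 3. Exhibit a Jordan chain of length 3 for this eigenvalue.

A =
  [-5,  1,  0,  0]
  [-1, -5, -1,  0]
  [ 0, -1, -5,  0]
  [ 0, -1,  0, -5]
A Jordan chain for λ = -5 of length 3:
v_1 = (-1, 0, 1, 1)ᵀ
v_2 = (0, -1, 0, 0)ᵀ
v_3 = (1, 0, 0, 0)ᵀ

Let N = A − (-5)·I. We want v_3 with N^3 v_3 = 0 but N^2 v_3 ≠ 0; then v_{j-1} := N · v_j for j = 3, …, 2.

Pick v_3 = (1, 0, 0, 0)ᵀ.
Then v_2 = N · v_3 = (0, -1, 0, 0)ᵀ.
Then v_1 = N · v_2 = (-1, 0, 1, 1)ᵀ.

Sanity check: (A − (-5)·I) v_1 = (0, 0, 0, 0)ᵀ = 0. ✓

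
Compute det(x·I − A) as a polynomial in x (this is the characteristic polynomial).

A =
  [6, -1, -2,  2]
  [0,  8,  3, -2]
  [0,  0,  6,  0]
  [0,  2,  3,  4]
x^4 - 24*x^3 + 216*x^2 - 864*x + 1296

Expanding det(x·I − A) (e.g. by cofactor expansion or by noting that A is similar to its Jordan form J, which has the same characteristic polynomial as A) gives
  χ_A(x) = x^4 - 24*x^3 + 216*x^2 - 864*x + 1296
which factors as (x - 6)^4. The eigenvalues (with algebraic multiplicities) are λ = 6 with multiplicity 4.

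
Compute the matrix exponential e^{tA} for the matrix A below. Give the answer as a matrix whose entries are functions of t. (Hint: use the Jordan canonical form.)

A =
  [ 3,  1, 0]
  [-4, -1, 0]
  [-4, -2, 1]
e^{tA} =
  [2*t*exp(t) + exp(t), t*exp(t), 0]
  [-4*t*exp(t), -2*t*exp(t) + exp(t), 0]
  [-4*t*exp(t), -2*t*exp(t), exp(t)]

Strategy: write A = P · J · P⁻¹ where J is a Jordan canonical form, so e^{tA} = P · e^{tJ} · P⁻¹, and e^{tJ} can be computed block-by-block.

A has Jordan form
J =
  [1, 1, 0]
  [0, 1, 0]
  [0, 0, 1]
(up to reordering of blocks).

Per-block formulas:
  For a 1×1 block at λ = 1: exp(t · [1]) = [e^(1t)].
  For a 2×2 Jordan block J_2(1): exp(t · J_2(1)) = e^(1t)·(I + t·N), where N is the 2×2 nilpotent shift.

After assembling e^{tJ} and conjugating by P, we get:

e^{tA} =
  [2*t*exp(t) + exp(t), t*exp(t), 0]
  [-4*t*exp(t), -2*t*exp(t) + exp(t), 0]
  [-4*t*exp(t), -2*t*exp(t), exp(t)]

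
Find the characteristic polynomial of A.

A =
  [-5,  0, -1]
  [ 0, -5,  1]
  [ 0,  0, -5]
x^3 + 15*x^2 + 75*x + 125

Expanding det(x·I − A) (e.g. by cofactor expansion or by noting that A is similar to its Jordan form J, which has the same characteristic polynomial as A) gives
  χ_A(x) = x^3 + 15*x^2 + 75*x + 125
which factors as (x + 5)^3. The eigenvalues (with algebraic multiplicities) are λ = -5 with multiplicity 3.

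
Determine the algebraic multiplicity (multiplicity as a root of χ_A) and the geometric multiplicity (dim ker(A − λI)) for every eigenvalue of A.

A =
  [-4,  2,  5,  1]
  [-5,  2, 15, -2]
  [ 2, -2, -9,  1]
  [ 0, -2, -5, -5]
λ = -4: alg = 4, geom = 2

Step 1 — factor the characteristic polynomial to read off the algebraic multiplicities:
  χ_A(x) = (x + 4)^4

Step 2 — compute geometric multiplicities via the rank-nullity identity g(λ) = n − rank(A − λI):
  rank(A − (-4)·I) = 2, so dim ker(A − (-4)·I) = n − 2 = 2

Summary:
  λ = -4: algebraic multiplicity = 4, geometric multiplicity = 2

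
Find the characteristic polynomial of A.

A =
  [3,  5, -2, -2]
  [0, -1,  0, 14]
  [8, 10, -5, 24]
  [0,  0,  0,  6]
x^4 - 3*x^3 - 15*x^2 - 17*x - 6

Expanding det(x·I − A) (e.g. by cofactor expansion or by noting that A is similar to its Jordan form J, which has the same characteristic polynomial as A) gives
  χ_A(x) = x^4 - 3*x^3 - 15*x^2 - 17*x - 6
which factors as (x - 6)*(x + 1)^3. The eigenvalues (with algebraic multiplicities) are λ = -1 with multiplicity 3, λ = 6 with multiplicity 1.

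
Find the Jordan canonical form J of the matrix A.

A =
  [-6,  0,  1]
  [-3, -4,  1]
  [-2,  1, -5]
J_3(-5)

The characteristic polynomial is
  det(x·I − A) = x^3 + 15*x^2 + 75*x + 125 = (x + 5)^3

Eigenvalues and multiplicities (the geometric multiplicity of λ is n − rank(A − λI), which equals the number of Jordan blocks for λ):
  λ = -5: algebraic multiplicity = 3, geometric multiplicity = 1

Determining the block sizes for each eigenvalue:
  λ = -5: one block (gm = 1), so the single block has size am = 3 → block sizes [3]

Assembling the blocks gives a Jordan form
J =
  [-5,  1,  0]
  [ 0, -5,  1]
  [ 0,  0, -5]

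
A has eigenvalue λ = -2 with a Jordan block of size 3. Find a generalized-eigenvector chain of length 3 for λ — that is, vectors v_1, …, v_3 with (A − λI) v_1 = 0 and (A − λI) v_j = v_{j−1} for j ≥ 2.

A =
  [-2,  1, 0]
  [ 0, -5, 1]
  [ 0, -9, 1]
A Jordan chain for λ = -2 of length 3:
v_1 = (-3, 0, 0)ᵀ
v_2 = (1, -3, -9)ᵀ
v_3 = (0, 1, 0)ᵀ

Let N = A − (-2)·I. We want v_3 with N^3 v_3 = 0 but N^2 v_3 ≠ 0; then v_{j-1} := N · v_j for j = 3, …, 2.

Pick v_3 = (0, 1, 0)ᵀ.
Then v_2 = N · v_3 = (1, -3, -9)ᵀ.
Then v_1 = N · v_2 = (-3, 0, 0)ᵀ.

Sanity check: (A − (-2)·I) v_1 = (0, 0, 0)ᵀ = 0. ✓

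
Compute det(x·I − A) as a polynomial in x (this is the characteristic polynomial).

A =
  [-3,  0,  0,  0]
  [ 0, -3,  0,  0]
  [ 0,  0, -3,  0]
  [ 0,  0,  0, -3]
x^4 + 12*x^3 + 54*x^2 + 108*x + 81

Expanding det(x·I − A) (e.g. by cofactor expansion or by noting that A is similar to its Jordan form J, which has the same characteristic polynomial as A) gives
  χ_A(x) = x^4 + 12*x^3 + 54*x^2 + 108*x + 81
which factors as (x + 3)^4. The eigenvalues (with algebraic multiplicities) are λ = -3 with multiplicity 4.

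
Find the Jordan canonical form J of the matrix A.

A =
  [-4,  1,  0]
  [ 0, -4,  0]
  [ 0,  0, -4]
J_2(-4) ⊕ J_1(-4)

The characteristic polynomial is
  det(x·I − A) = x^3 + 12*x^2 + 48*x + 64 = (x + 4)^3

Eigenvalues and multiplicities (the geometric multiplicity of λ is n − rank(A − λI), which equals the number of Jordan blocks for λ):
  λ = -4: algebraic multiplicity = 3, geometric multiplicity = 2

Determining the block sizes for each eigenvalue:
  λ = -4: 2 blocks summing to 3 forces exactly one block of size 2 and the rest size 1 → block sizes [2, 1]

Assembling the blocks gives a Jordan form
J =
  [-4,  1,  0]
  [ 0, -4,  0]
  [ 0,  0, -4]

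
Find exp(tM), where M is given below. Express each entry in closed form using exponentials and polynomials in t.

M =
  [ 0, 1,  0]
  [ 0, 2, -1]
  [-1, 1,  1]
e^{tM} =
  [t^2*exp(t)/2 - t*exp(t) + exp(t), t*exp(t), -t^2*exp(t)/2]
  [t^2*exp(t)/2, t*exp(t) + exp(t), -t^2*exp(t)/2 - t*exp(t)]
  [t^2*exp(t)/2 - t*exp(t), t*exp(t), -t^2*exp(t)/2 + exp(t)]

Strategy: write M = P · J · P⁻¹ where J is a Jordan canonical form, so e^{tM} = P · e^{tJ} · P⁻¹, and e^{tJ} can be computed block-by-block.

M has Jordan form
J =
  [1, 1, 0]
  [0, 1, 1]
  [0, 0, 1]
(up to reordering of blocks).

Per-block formulas:
  For a 3×3 Jordan block J_3(1): exp(t · J_3(1)) = e^(1t)·(I + t·N + (t^2/2)·N^2), where N is the 3×3 nilpotent shift.

After assembling e^{tJ} and conjugating by P, we get:

e^{tM} =
  [t^2*exp(t)/2 - t*exp(t) + exp(t), t*exp(t), -t^2*exp(t)/2]
  [t^2*exp(t)/2, t*exp(t) + exp(t), -t^2*exp(t)/2 - t*exp(t)]
  [t^2*exp(t)/2 - t*exp(t), t*exp(t), -t^2*exp(t)/2 + exp(t)]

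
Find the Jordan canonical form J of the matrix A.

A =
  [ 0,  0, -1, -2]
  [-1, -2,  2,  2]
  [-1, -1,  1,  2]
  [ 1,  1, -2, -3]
J_3(-1) ⊕ J_1(-1)

The characteristic polynomial is
  det(x·I − A) = x^4 + 4*x^3 + 6*x^2 + 4*x + 1 = (x + 1)^4

Eigenvalues and multiplicities (the geometric multiplicity of λ is n − rank(A − λI), which equals the number of Jordan blocks for λ):
  λ = -1: algebraic multiplicity = 4, geometric multiplicity = 2

Determining the block sizes for each eigenvalue:
  λ = -1: with am = 4 and gm = 2, the partition is not yet determined (e.g. several partitions of 4 into 2 parts exist). Let N = A − (-1)·I. Computing rank(N^1) = 2, rank(N^2) = 1, rank(N^3) = 0; the number of blocks of size ≥ j is rank(N^{j−1}) − rank(N^j), giving [2, 1, 1]. So we have 1 block(s) of size 3, 1 block(s) of size 1 → block sizes [3, 1]

Assembling the blocks gives a Jordan form
J =
  [-1,  1,  0,  0]
  [ 0, -1,  1,  0]
  [ 0,  0, -1,  0]
  [ 0,  0,  0, -1]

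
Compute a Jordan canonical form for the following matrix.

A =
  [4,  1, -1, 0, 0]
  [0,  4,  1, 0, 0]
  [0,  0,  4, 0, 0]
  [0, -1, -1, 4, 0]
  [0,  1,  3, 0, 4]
J_3(4) ⊕ J_1(4) ⊕ J_1(4)

The characteristic polynomial is
  det(x·I − A) = x^5 - 20*x^4 + 160*x^3 - 640*x^2 + 1280*x - 1024 = (x - 4)^5

Eigenvalues and multiplicities (the geometric multiplicity of λ is n − rank(A − λI), which equals the number of Jordan blocks for λ):
  λ = 4: algebraic multiplicity = 5, geometric multiplicity = 3

Determining the block sizes for each eigenvalue:
  λ = 4: with am = 5 and gm = 3, the partition is not yet determined (e.g. several partitions of 5 into 3 parts exist). Let N = A − (4)·I. Computing rank(N^1) = 2, rank(N^2) = 1, rank(N^3) = 0; the number of blocks of size ≥ j is rank(N^{j−1}) − rank(N^j), giving [3, 1, 1]. So we have 1 block(s) of size 3, 2 block(s) of size 1 → block sizes [3, 1, 1]

Assembling the blocks gives a Jordan form
J =
  [4, 1, 0, 0, 0]
  [0, 4, 1, 0, 0]
  [0, 0, 4, 0, 0]
  [0, 0, 0, 4, 0]
  [0, 0, 0, 0, 4]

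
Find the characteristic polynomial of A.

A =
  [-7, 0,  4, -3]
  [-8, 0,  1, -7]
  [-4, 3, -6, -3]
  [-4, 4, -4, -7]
x^4 + 20*x^3 + 150*x^2 + 500*x + 625

Expanding det(x·I − A) (e.g. by cofactor expansion or by noting that A is similar to its Jordan form J, which has the same characteristic polynomial as A) gives
  χ_A(x) = x^4 + 20*x^3 + 150*x^2 + 500*x + 625
which factors as (x + 5)^4. The eigenvalues (with algebraic multiplicities) are λ = -5 with multiplicity 4.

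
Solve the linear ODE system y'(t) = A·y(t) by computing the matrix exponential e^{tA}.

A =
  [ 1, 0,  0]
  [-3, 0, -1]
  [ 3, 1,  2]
e^{tA} =
  [exp(t), 0, 0]
  [-3*t*exp(t), -t*exp(t) + exp(t), -t*exp(t)]
  [3*t*exp(t), t*exp(t), t*exp(t) + exp(t)]

Strategy: write A = P · J · P⁻¹ where J is a Jordan canonical form, so e^{tA} = P · e^{tJ} · P⁻¹, and e^{tJ} can be computed block-by-block.

A has Jordan form
J =
  [1, 1, 0]
  [0, 1, 0]
  [0, 0, 1]
(up to reordering of blocks).

Per-block formulas:
  For a 2×2 Jordan block J_2(1): exp(t · J_2(1)) = e^(1t)·(I + t·N), where N is the 2×2 nilpotent shift.
  For a 1×1 block at λ = 1: exp(t · [1]) = [e^(1t)].

After assembling e^{tJ} and conjugating by P, we get:

e^{tA} =
  [exp(t), 0, 0]
  [-3*t*exp(t), -t*exp(t) + exp(t), -t*exp(t)]
  [3*t*exp(t), t*exp(t), t*exp(t) + exp(t)]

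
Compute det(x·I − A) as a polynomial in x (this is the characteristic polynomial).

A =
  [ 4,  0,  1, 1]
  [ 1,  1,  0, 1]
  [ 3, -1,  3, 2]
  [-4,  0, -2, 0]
x^4 - 8*x^3 + 24*x^2 - 32*x + 16

Expanding det(x·I − A) (e.g. by cofactor expansion or by noting that A is similar to its Jordan form J, which has the same characteristic polynomial as A) gives
  χ_A(x) = x^4 - 8*x^3 + 24*x^2 - 32*x + 16
which factors as (x - 2)^4. The eigenvalues (with algebraic multiplicities) are λ = 2 with multiplicity 4.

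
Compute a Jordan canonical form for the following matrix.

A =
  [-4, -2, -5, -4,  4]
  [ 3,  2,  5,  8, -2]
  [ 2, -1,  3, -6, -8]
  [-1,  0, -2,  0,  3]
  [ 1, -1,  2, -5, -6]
J_3(-1) ⊕ J_2(-1)

The characteristic polynomial is
  det(x·I − A) = x^5 + 5*x^4 + 10*x^3 + 10*x^2 + 5*x + 1 = (x + 1)^5

Eigenvalues and multiplicities (the geometric multiplicity of λ is n − rank(A − λI), which equals the number of Jordan blocks for λ):
  λ = -1: algebraic multiplicity = 5, geometric multiplicity = 2

Determining the block sizes for each eigenvalue:
  λ = -1: with am = 5 and gm = 2, the partition is not yet determined (e.g. several partitions of 5 into 2 parts exist). Let N = A − (-1)·I. Computing rank(N^1) = 3, rank(N^2) = 1, rank(N^3) = 0; the number of blocks of size ≥ j is rank(N^{j−1}) − rank(N^j), giving [2, 2, 1]. So we have 1 block(s) of size 3, 1 block(s) of size 2 → block sizes [3, 2]

Assembling the blocks gives a Jordan form
J =
  [-1,  1,  0,  0,  0]
  [ 0, -1,  1,  0,  0]
  [ 0,  0, -1,  0,  0]
  [ 0,  0,  0, -1,  1]
  [ 0,  0,  0,  0, -1]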